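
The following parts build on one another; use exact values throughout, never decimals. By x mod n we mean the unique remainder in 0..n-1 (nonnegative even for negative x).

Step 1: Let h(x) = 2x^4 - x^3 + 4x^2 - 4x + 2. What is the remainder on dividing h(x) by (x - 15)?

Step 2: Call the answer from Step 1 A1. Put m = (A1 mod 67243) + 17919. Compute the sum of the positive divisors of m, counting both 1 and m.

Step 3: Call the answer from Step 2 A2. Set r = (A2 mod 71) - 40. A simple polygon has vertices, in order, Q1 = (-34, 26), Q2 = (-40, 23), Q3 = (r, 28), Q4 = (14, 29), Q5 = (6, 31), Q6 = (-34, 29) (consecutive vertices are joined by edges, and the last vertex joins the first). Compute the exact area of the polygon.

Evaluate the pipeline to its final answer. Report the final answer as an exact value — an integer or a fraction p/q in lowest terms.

195

Step 1: remainder = value at the root: 2*(15)^4 - 1*(15)^3 + 4*(15)^2 - 4*(15)^1 + 2 = (101250) + (-3375) + (900) + (-60) + (2) = 98717; answer 98717
Step 2: A1 = 98717; m = 49393; 49393 is prime, so its only divisors are 1 and 49393; sigma = 1 + 49393 = 49394; answer 49394
Step 3: A2 = 49394; r = 9; cross terms: (-34*23 - -40*26)=258, (-40*28 - 9*23)=-1327, (9*29 - 14*28)=-131, (14*31 - 6*29)=260, (6*29 - -34*31)=1228, (-34*26 - -34*29)=102; twice the area = |390| = 390; area = 195; answer 195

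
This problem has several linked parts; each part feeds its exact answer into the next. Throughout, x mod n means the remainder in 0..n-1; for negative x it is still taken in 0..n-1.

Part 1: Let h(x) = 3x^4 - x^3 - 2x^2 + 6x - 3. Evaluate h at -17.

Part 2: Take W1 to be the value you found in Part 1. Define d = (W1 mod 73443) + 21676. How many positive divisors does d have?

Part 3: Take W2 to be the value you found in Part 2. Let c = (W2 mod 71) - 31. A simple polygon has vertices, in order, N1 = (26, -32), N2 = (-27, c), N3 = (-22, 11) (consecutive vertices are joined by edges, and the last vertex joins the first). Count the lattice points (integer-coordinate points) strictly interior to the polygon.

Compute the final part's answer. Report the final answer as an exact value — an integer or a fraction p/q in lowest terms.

Part 1: 3*(-17)^4 - 1*(-17)^3 - 2*(-17)^2 + 6*(-17)^1 - 3 = (250563) + (4913) + (-578) + (-102) + (-3) = 254793; answer 254793
Part 2: W1 = 254793; d = 56140; 56140 = 2^2 * 5 * 7 * 401; number of divisors = (2+1) * (1+1) * (1+1) * (1+1) = 24; answer 24
Part 3: W2 = 24; c = -7; cross terms: (26*-7 - -27*-32)=-1046, (-27*11 - -22*-7)=-451, (-22*-32 - 26*11)=418; twice the area = |-1079| = 1079; area = 1079/2; boundary points = 1 + 1 + 1 = 3; strictly interior points = area - boundary/2 + 1 = 539; answer 539

539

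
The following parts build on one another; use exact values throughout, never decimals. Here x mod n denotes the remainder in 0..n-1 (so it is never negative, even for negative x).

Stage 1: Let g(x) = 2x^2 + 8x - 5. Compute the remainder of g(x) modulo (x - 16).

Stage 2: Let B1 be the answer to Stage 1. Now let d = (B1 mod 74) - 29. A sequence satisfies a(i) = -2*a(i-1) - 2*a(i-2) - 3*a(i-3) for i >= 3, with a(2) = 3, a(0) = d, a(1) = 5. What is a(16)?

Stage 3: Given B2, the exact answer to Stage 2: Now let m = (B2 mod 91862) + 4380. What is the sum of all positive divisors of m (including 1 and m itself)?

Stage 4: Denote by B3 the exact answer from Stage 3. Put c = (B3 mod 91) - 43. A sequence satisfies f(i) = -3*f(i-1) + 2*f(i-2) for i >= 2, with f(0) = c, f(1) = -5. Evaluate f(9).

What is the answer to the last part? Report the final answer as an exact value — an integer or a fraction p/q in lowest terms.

302599

Stage 1: remainder = value at the root: 2*(16)^2 + 8*(16)^1 - 5 = (512) + (128) + (-5) = 635; answer 635
Stage 2: B1 = 635; d = 14; a(3) = -2*(3) - 2*(5) - 3*(14) = -58; iterating: a(3)=-58, a(4)=95, a(5)=-83, a(6)=150, a(7)=-419, a(8)=787, a(9)=-1186, a(10)=2055, a(11)=-4099, a(12)=7646, a(13)=-13259, a(14)=23523, a(15)=-43466, a(16)=79663; answer 79663
Stage 3: B2 = 79663; m = 84043; 84043 = 229 * 367; sigma = (1 + 229) * (1 + 367) = 230 * 368 = 84640; answer 84640
Stage 4: B3 = 84640; c = -33; f(2) = -3*(-5) + 2*(-33) = -51; iterating: f(2)=-51, f(3)=143, f(4)=-531, f(5)=1879, f(6)=-6699, f(7)=23855, f(8)=-84963, f(9)=302599; answer 302599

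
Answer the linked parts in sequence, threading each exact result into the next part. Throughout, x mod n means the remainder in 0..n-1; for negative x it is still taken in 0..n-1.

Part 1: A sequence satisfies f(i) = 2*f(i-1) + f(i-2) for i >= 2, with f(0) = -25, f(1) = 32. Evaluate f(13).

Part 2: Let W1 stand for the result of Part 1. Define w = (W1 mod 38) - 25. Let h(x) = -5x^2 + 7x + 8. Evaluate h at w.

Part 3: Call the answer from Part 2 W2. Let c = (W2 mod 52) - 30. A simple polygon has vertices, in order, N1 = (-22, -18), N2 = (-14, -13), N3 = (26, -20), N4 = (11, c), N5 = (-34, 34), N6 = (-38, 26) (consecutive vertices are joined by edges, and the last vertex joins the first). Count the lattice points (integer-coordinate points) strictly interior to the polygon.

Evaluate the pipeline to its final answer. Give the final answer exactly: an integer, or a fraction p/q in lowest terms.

1330

Part 1: f(2) = 2*(32) + 1*(-25) = 39; iterating: f(2)=39, f(3)=110, f(4)=259, f(5)=628, f(6)=1515, f(7)=3658, f(8)=8831, f(9)=21320, f(10)=51471, f(11)=124262, f(12)=299995, f(13)=724252; answer 724252
Part 2: W1 = 724252; w = -15; -5*(-15)^2 + 7*(-15)^1 + 8 = (-1125) + (-105) + (8) = -1222; answer -1222
Part 3: W2 = -1222; c = -4; cross terms: (-22*-13 - -14*-18)=34, (-14*-20 - 26*-13)=618, (26*-4 - 11*-20)=116, (11*34 - -34*-4)=238, (-34*26 - -38*34)=408, (-38*-18 - -22*26)=1256; twice the area = |2670| = 2670; area = 1335; boundary points = 1 + 1 + 1 + 1 + 4 + 4 = 12; strictly interior points = area - boundary/2 + 1 = 1330; answer 1330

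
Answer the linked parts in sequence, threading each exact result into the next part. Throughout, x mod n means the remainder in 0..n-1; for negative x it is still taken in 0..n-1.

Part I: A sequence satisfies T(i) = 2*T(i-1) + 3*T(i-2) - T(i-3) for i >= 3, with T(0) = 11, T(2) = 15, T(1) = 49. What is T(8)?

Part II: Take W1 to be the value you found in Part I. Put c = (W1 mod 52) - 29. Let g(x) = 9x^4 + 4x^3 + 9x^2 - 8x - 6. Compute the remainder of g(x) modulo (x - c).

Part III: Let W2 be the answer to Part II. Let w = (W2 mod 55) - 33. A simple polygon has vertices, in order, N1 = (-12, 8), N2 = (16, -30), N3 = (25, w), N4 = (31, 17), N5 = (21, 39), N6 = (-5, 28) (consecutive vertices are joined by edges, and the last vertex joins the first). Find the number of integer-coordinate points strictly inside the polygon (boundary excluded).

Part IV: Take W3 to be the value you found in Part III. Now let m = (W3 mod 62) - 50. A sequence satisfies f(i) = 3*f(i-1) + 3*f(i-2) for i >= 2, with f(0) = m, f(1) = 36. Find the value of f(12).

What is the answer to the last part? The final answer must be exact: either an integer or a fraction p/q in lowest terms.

14460444

Part I: T(3) = 2*(15) + 3*(49) - 1*(11) = 166; iterating: T(3)=166, T(4)=328, T(5)=1139, T(6)=3096, T(7)=9281, T(8)=26711; answer 26711
Part II: W1 = 26711; c = 6; remainder = value at the root: 9*(6)^4 + 4*(6)^3 + 9*(6)^2 - 8*(6)^1 - 6 = (11664) + (864) + (324) + (-48) + (-6) = 12798; answer 12798
Part III: W2 = 12798; w = 5; cross terms: (-12*-30 - 16*8)=232, (16*5 - 25*-30)=830, (25*17 - 31*5)=270, (31*39 - 21*17)=852, (21*28 - -5*39)=783, (-5*8 - -12*28)=296; twice the area = |3263| = 3263; area = 3263/2; boundary points = 2 + 1 + 6 + 2 + 1 + 1 = 13; strictly interior points = area - boundary/2 + 1 = 1626; answer 1626
Part IV: W3 = 1626; m = -36; f(2) = 3*(36) + 3*(-36) = 0; iterating: f(2)=0, f(3)=108, f(4)=324, f(5)=1296, f(6)=4860, f(7)=18468, f(8)=69984, f(9)=265356, f(10)=1006020, f(11)=3814128, f(12)=14460444; answer 14460444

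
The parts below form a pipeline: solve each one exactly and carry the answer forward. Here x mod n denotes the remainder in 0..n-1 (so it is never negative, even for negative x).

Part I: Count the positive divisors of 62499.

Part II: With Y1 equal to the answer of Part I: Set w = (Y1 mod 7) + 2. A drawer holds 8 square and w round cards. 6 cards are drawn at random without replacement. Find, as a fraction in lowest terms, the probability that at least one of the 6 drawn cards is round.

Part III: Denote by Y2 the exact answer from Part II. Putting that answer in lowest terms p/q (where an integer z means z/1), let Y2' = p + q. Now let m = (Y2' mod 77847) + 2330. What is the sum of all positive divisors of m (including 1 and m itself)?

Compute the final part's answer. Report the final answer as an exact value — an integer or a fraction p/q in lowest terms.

Part I: 62499 = 3 * 83 * 251; number of divisors = (1+1) * (1+1) * (1+1) = 8; answer 8
Part II: Y1 = 8; w = 3; total draws C(11,6) = 462; complement C(8,6) = 28; favorable 462 - 28 = 434; P = 31/33; answer 31/33
Part III: Y2 = 31/33; threaded value p + q = 64; m = 2394; 2394 = 2 * 3^2 * 7 * 19; sigma = (1 + 2) * (1 + 3 + 9) * (1 + 7) * (1 + 19) = 3 * 13 * 8 * 20 = 6240; answer 6240

6240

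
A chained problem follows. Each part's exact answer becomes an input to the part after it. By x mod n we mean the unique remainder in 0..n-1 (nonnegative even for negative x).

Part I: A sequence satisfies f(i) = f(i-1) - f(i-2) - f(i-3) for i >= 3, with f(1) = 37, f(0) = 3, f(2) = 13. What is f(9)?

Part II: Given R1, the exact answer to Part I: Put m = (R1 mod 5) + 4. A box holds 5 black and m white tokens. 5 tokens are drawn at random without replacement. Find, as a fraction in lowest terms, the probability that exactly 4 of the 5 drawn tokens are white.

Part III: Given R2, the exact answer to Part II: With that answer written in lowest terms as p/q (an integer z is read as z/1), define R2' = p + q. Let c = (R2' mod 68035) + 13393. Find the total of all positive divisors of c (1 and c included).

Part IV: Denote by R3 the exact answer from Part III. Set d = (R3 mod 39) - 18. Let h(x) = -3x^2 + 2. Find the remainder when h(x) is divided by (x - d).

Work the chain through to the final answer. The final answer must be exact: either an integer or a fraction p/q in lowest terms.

-25

Part I: f(3) = 1*(13) - 1*(37) - 1*(3) = -27; iterating: f(3)=-27, f(4)=-77, f(5)=-63, f(6)=41, f(7)=181, f(8)=203, f(9)=-19; answer -19
Part II: R1 = -19; m = 5; total draws C(10,5) = 252; favorable C(5,4)*C(5,1) = 25; P = 25/252; answer 25/252
Part III: R2 = 25/252; threaded value p + q = 277; c = 13670; 13670 = 2 * 5 * 1367; sigma = (1 + 2) * (1 + 5) * (1 + 1367) = 3 * 6 * 1368 = 24624; answer 24624
Part IV: R3 = 24624; d = -3; remainder = value at the root: -3*(-3)^2 + 2 = (-27) + (2) = -25; answer -25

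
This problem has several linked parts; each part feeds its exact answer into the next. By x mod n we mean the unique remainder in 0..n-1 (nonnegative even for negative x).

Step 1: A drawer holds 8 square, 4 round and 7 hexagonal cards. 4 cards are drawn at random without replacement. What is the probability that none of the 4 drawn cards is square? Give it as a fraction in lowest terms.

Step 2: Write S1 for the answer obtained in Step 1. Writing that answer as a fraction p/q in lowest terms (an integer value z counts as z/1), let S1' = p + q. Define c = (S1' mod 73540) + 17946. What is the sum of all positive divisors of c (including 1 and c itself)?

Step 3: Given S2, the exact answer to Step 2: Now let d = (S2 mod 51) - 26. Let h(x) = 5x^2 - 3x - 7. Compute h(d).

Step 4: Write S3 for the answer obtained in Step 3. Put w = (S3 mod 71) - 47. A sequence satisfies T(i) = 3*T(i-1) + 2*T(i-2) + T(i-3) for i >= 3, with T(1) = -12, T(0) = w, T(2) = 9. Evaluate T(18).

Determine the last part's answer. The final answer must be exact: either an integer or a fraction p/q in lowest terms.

Step 1: total draws C(19,4) = 3876; favorable C(11,4) = 330; P = 55/646; answer 55/646
Step 2: S1 = 55/646; threaded value p + q = 701; c = 18647; 18647 = 29 * 643; sigma = (1 + 29) * (1 + 643) = 30 * 644 = 19320; answer 19320
Step 3: S2 = 19320; d = 16; 5*(16)^2 - 3*(16)^1 - 7 = (1280) + (-48) + (-7) = 1225; answer 1225
Step 4: S3 = 1225; w = -29; T(3) = 3*(9) + 2*(-12) + 1*(-29) = -26; iterating: T(3)=-26, T(4)=-72, T(5)=-259, T(6)=-947, T(7)=-3431, T(8)=-12446, T(9)=-45147, T(10)=-163764, T(11)=-594032, T(12)=-2154771, T(13)=-7816141, T(14)=-28351997, T(15)=-102843044, T(16)=-373049267, T(17)=-1353185886, T(18)=-4908499236; answer -4908499236

-4908499236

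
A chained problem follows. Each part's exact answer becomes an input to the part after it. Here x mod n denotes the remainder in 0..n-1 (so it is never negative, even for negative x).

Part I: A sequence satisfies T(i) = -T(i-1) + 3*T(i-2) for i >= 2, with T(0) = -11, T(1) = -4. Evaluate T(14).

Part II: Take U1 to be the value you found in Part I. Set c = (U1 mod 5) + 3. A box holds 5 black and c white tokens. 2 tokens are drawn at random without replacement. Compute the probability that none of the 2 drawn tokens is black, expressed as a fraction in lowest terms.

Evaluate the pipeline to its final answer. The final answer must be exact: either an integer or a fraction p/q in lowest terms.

Part I: T(2) = -1*(-4) + 3*(-11) = -29; iterating: T(2)=-29, T(3)=17, T(4)=-104, T(5)=155, T(6)=-467, T(7)=932, T(8)=-2333, T(9)=5129, T(10)=-12128, T(11)=27515, T(12)=-63899, T(13)=146444, T(14)=-338141; answer -338141
Part II: U1 = -338141; c = 7; total draws C(12,2) = 66; favorable C(7,2) = 21; P = 7/22; answer 7/22

7/22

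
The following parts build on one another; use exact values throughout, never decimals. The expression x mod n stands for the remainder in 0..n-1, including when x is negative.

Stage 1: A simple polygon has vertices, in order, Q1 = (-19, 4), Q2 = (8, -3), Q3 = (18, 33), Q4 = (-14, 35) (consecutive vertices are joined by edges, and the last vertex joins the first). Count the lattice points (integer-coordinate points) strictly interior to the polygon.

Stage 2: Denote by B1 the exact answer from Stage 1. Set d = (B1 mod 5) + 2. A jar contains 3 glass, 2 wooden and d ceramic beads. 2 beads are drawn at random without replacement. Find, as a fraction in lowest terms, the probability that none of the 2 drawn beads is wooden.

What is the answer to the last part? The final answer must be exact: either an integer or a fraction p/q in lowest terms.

10/21

Stage 1: cross terms: (-19*-3 - 8*4)=25, (8*33 - 18*-3)=318, (18*35 - -14*33)=1092, (-14*4 - -19*35)=609; twice the area = |2044| = 2044; area = 1022; boundary points = 1 + 2 + 2 + 1 = 6; strictly interior points = area - boundary/2 + 1 = 1020; answer 1020
Stage 2: B1 = 1020; d = 2; total draws C(7,2) = 21; favorable C(5,2) = 10; P = 10/21; answer 10/21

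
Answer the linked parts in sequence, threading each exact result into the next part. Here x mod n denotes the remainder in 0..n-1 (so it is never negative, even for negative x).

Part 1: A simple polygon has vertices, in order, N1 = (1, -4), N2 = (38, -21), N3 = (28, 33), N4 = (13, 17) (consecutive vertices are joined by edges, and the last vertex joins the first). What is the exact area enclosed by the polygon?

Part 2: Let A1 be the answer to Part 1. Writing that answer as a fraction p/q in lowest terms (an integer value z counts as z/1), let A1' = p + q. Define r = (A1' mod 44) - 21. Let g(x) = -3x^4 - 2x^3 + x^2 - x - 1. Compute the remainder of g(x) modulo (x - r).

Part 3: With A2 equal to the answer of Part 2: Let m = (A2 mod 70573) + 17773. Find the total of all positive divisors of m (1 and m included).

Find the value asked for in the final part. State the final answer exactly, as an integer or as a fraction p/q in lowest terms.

123690

Part 1: cross terms: (1*-21 - 38*-4)=131, (38*33 - 28*-21)=1842, (28*17 - 13*33)=47, (13*-4 - 1*17)=-69; twice the area = |1951| = 1951; area = 1951/2; answer 1951/2
Part 2: A1 = 1951/2; threaded value p + q = 1953; r = -4; remainder = value at the root: -3*(-4)^4 - 2*(-4)^3 + 1*(-4)^2 - 1*(-4)^1 - 1 = (-768) + (128) + (16) + (4) + (-1) = -621; answer -621
Part 3: A2 = -621; m = 87725; 87725 = 5^2 * 11^2 * 29; sigma = (1 + 5 + 25) * (1 + 11 + 121) * (1 + 29) = 31 * 133 * 30 = 123690; answer 123690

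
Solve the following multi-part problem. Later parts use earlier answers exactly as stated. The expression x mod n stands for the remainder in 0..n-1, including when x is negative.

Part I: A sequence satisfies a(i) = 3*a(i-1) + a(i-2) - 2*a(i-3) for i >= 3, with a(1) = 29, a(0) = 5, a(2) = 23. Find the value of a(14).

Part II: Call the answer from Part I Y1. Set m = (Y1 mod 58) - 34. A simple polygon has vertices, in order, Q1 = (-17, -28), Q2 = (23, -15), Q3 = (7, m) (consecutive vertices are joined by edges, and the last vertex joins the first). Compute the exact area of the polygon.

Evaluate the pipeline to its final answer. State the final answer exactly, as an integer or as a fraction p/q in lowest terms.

Part I: a(3) = 3*(23) + 1*(29) - 2*(5) = 88; iterating: a(3)=88, a(4)=229, a(5)=729, a(6)=2240, a(7)=6991, a(8)=21755, a(9)=67776, a(10)=211101, a(11)=657569, a(12)=2048256, a(13)=6380135, a(14)=19873523; answer 19873523
Part II: Y1 = 19873523; m = 21; cross terms: (-17*-15 - 23*-28)=899, (23*21 - 7*-15)=588, (7*-28 - -17*21)=161; twice the area = |1648| = 1648; area = 824; answer 824

824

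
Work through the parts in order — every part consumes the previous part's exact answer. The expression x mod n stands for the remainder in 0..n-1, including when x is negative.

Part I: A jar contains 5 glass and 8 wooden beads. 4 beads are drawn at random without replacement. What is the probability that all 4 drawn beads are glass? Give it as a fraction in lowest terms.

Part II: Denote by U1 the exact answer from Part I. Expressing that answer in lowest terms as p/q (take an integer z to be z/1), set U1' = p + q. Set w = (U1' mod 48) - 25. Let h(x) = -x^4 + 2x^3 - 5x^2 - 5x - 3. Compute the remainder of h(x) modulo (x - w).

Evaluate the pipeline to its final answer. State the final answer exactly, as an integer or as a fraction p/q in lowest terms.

Part I: total draws C(13,4) = 715; favorable C(5,4) = 5; P = 1/143; answer 1/143
Part II: U1 = 1/143; threaded value p + q = 144; w = -25; remainder = value at the root: -1*(-25)^4 + 2*(-25)^3 - 5*(-25)^2 - 5*(-25)^1 - 3 = (-390625) + (-31250) + (-3125) + (125) + (-3) = -424878; answer -424878

-424878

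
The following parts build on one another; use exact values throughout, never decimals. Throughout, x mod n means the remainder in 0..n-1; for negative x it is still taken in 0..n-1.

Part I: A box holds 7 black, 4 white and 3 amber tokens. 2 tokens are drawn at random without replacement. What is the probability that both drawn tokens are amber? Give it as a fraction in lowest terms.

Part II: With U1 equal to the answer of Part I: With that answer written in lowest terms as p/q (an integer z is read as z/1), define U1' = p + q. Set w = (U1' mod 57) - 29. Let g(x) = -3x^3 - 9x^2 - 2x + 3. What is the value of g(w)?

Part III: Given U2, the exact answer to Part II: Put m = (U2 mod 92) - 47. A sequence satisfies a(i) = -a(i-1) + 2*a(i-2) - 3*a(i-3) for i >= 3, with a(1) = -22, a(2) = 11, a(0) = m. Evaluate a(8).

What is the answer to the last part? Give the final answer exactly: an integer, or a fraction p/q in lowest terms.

8606

Part I: total draws C(14,2) = 91; favorable C(3,2) = 3; P = 3/91; answer 3/91
Part II: U1 = 3/91; threaded value p + q = 94; w = 8; -3*(8)^3 - 9*(8)^2 - 2*(8)^1 + 3 = (-1536) + (-576) + (-16) + (3) = -2125; answer -2125
Part III: U2 = -2125; m = 36; a(3) = -1*(11) + 2*(-22) - 3*(36) = -163; iterating: a(3)=-163, a(4)=251, a(5)=-610, a(6)=1601, a(7)=-3574, a(8)=8606; answer 8606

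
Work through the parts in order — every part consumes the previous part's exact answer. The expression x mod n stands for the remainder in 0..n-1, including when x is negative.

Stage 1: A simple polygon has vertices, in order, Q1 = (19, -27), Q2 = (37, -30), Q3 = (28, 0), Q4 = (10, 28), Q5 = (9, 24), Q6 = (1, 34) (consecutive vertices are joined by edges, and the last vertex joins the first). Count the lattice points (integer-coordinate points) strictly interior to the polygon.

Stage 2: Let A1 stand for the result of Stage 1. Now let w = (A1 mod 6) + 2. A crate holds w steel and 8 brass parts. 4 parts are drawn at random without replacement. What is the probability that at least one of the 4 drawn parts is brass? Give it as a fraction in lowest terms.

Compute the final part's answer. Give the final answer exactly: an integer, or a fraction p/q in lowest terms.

986/1001

Stage 1: cross terms: (19*-30 - 37*-27)=429, (37*0 - 28*-30)=840, (28*28 - 10*0)=784, (10*24 - 9*28)=-12, (9*34 - 1*24)=282, (1*-27 - 19*34)=-673; twice the area = |1650| = 1650; area = 825; boundary points = 3 + 3 + 2 + 1 + 2 + 1 = 12; strictly interior points = area - boundary/2 + 1 = 820; answer 820
Stage 2: A1 = 820; w = 6; total draws C(14,4) = 1001; complement C(6,4) = 15; favorable 1001 - 15 = 986; P = 986/1001; answer 986/1001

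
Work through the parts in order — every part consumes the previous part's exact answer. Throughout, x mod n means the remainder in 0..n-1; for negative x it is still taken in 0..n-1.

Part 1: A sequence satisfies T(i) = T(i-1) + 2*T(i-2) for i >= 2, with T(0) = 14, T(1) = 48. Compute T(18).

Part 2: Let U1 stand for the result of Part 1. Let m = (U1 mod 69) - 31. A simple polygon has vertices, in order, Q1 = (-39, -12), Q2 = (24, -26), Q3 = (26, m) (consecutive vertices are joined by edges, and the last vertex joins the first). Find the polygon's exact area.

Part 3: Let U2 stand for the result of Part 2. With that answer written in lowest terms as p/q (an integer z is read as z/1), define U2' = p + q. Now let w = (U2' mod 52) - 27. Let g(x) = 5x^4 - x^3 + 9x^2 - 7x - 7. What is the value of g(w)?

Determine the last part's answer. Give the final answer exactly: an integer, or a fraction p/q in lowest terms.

106781

Part 1: T(2) = 1*(48) + 2*(14) = 76; iterating: T(2)=76, T(3)=172, T(4)=324, T(5)=668, T(6)=1316, T(7)=2652, T(8)=5284, T(9)=10588, T(10)=21156, T(11)=42332, T(12)=84644, T(13)=169308, T(14)=338596, T(15)=677212, T(16)=1354404, T(17)=2708828, T(18)=5417636; answer 5417636
Part 2: U1 = 5417636; m = 1; cross terms: (-39*-26 - 24*-12)=1302, (24*1 - 26*-26)=700, (26*-12 - -39*1)=-273; twice the area = |1729| = 1729; area = 1729/2; answer 1729/2
Part 3: U2 = 1729/2; threaded value p + q = 1731; w = -12; 5*(-12)^4 - 1*(-12)^3 + 9*(-12)^2 - 7*(-12)^1 - 7 = (103680) + (1728) + (1296) + (84) + (-7) = 106781; answer 106781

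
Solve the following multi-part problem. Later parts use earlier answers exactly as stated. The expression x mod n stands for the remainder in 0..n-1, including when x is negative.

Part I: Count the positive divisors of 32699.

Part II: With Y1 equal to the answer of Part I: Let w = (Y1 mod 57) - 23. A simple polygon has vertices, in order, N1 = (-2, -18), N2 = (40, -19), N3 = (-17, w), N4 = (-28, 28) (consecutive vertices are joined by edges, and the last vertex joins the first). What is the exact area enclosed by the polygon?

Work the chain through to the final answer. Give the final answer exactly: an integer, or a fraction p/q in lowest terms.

773/2

Part I: 32699 = 19 * 1721; number of divisors = (1+1) * (1+1) = 4; answer 4
Part II: Y1 = 4; w = -19; cross terms: (-2*-19 - 40*-18)=758, (40*-19 - -17*-19)=-1083, (-17*28 - -28*-19)=-1008, (-28*-18 - -2*28)=560; twice the area = |-773| = 773; area = 773/2; answer 773/2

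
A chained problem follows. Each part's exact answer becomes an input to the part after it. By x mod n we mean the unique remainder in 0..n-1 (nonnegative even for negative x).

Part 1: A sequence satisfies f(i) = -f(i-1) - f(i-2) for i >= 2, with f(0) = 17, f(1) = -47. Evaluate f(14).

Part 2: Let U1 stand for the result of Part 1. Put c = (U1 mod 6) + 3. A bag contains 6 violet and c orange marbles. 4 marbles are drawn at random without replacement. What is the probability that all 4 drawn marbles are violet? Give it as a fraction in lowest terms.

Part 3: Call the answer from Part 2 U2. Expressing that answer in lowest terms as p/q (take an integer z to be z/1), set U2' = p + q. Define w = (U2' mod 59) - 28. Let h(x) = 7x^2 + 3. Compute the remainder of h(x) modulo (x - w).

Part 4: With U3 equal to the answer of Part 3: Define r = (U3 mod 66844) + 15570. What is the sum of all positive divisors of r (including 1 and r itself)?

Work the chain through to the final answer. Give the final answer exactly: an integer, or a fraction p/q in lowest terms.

Part 1: f(2) = -1*(-47) - 1*(17) = 30; iterating: f(2)=30, f(3)=17, f(4)=-47, f(5)=30, f(6)=17, f(7)=-47, f(8)=30, f(9)=17, f(10)=-47, f(11)=30, f(12)=17, f(13)=-47, f(14)=30; answer 30
Part 2: U1 = 30; c = 3; total draws C(9,4) = 126; favorable C(6,4) = 15; P = 5/42; answer 5/42
Part 3: U2 = 5/42; threaded value p + q = 47; w = 19; remainder = value at the root: 7*(19)^2 + 3 = (2527) + (3) = 2530; answer 2530
Part 4: U3 = 2530; r = 18100; 18100 = 2^2 * 5^2 * 181; sigma = (1 + 2 + 4) * (1 + 5 + 25) * (1 + 181) = 7 * 31 * 182 = 39494; answer 39494

39494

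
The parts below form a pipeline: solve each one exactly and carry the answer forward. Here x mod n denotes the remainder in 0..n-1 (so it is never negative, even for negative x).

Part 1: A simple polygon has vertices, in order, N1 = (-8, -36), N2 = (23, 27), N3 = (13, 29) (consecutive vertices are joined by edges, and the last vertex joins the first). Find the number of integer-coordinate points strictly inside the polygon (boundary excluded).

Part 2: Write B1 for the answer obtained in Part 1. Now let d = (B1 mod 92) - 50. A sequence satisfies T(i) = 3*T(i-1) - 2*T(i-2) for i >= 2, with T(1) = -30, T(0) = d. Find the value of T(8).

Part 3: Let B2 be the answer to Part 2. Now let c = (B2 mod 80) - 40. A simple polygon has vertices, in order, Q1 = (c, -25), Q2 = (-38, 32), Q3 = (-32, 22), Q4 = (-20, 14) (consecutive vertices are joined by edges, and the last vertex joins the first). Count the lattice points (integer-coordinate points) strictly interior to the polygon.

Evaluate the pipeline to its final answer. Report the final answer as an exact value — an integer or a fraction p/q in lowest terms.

Part 1: cross terms: (-8*27 - 23*-36)=612, (23*29 - 13*27)=316, (13*-36 - -8*29)=-236; twice the area = |692| = 692; area = 346; boundary points = 1 + 2 + 1 = 4; strictly interior points = area - boundary/2 + 1 = 345; answer 345
Part 2: B1 = 345; d = 19; T(2) = 3*(-30) - 2*(19) = -128; iterating: T(2)=-128, T(3)=-324, T(4)=-716, T(5)=-1500, T(6)=-3068, T(7)=-6204, T(8)=-12476; answer -12476
Part 3: B2 = -12476; c = -36; cross terms: (-36*32 - -38*-25)=-2102, (-38*22 - -32*32)=188, (-32*14 - -20*22)=-8, (-20*-25 - -36*14)=1004; twice the area = |-918| = 918; area = 459; boundary points = 1 + 2 + 4 + 1 = 8; strictly interior points = area - boundary/2 + 1 = 456; answer 456

456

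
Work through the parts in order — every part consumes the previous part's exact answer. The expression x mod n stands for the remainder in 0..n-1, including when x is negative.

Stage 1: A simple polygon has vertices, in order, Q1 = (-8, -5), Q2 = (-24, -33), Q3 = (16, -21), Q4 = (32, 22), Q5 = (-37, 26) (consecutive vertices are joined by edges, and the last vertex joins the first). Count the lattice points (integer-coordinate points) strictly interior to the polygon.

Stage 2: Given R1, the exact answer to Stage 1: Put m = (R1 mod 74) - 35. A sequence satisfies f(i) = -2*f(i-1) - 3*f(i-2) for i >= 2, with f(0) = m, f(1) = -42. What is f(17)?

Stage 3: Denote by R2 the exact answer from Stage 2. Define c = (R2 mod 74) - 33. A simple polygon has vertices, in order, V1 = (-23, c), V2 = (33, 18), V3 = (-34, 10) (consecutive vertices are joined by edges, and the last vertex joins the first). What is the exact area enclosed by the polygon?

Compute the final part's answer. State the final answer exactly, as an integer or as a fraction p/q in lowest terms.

113/2

Stage 1: cross terms: (-8*-33 - -24*-5)=144, (-24*-21 - 16*-33)=1032, (16*22 - 32*-21)=1024, (32*26 - -37*22)=1646, (-37*-5 - -8*26)=393; twice the area = |4239| = 4239; area = 4239/2; boundary points = 4 + 4 + 1 + 1 + 1 = 11; strictly interior points = area - boundary/2 + 1 = 2115; answer 2115
Stage 2: R1 = 2115; m = 8; f(2) = -2*(-42) - 3*(8) = 60; iterating: f(2)=60, f(3)=6, f(4)=-192, f(5)=366, f(6)=-156, f(7)=-786, f(8)=2040, f(9)=-1722, f(10)=-2676, f(11)=10518, f(12)=-13008, f(13)=-5538, f(14)=50100, f(15)=-83586, f(16)=16872, f(17)=217014; answer 217014
Stage 3: R2 = 217014; c = 13; cross terms: (-23*18 - 33*13)=-843, (33*10 - -34*18)=942, (-34*13 - -23*10)=-212; twice the area = |-113| = 113; area = 113/2; answer 113/2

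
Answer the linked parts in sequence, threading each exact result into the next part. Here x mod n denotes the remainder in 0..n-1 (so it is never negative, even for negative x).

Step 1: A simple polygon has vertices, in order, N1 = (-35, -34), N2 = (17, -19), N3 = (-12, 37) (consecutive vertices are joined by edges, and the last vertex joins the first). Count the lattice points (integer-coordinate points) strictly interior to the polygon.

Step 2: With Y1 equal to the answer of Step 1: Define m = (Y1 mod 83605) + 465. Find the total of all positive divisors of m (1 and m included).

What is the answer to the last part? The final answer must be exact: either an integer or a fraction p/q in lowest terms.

Step 1: cross terms: (-35*-19 - 17*-34)=1243, (17*37 - -12*-19)=401, (-12*-34 - -35*37)=1703; twice the area = |3347| = 3347; area = 3347/2; boundary points = 1 + 1 + 1 = 3; strictly interior points = area - boundary/2 + 1 = 1673; answer 1673
Step 2: Y1 = 1673; m = 2138; 2138 = 2 * 1069; sigma = (1 + 2) * (1 + 1069) = 3 * 1070 = 3210; answer 3210

3210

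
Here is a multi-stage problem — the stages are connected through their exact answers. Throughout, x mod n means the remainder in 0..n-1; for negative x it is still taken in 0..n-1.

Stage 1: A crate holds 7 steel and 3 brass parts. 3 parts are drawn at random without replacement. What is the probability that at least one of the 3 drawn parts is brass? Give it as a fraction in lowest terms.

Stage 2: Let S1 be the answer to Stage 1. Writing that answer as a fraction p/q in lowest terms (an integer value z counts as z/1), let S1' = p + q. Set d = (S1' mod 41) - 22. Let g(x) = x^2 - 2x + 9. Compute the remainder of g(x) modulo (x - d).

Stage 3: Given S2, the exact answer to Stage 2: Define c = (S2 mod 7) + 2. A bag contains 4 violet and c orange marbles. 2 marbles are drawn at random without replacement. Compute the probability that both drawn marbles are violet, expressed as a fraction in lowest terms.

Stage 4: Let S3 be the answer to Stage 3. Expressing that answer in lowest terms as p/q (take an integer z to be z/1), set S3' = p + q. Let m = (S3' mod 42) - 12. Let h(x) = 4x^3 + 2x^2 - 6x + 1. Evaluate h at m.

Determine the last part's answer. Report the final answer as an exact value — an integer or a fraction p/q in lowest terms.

1429

Stage 1: total draws C(10,3) = 120; complement C(7,3) = 35; favorable 120 - 35 = 85; P = 17/24; answer 17/24
Stage 2: S1 = 17/24; threaded value p + q = 41; d = -22; remainder = value at the root: 1*(-22)^2 - 2*(-22)^1 + 9 = (484) + (44) + (9) = 537; answer 537
Stage 3: S2 = 537; c = 7; total draws C(11,2) = 55; favorable C(4,2) = 6; P = 6/55; answer 6/55
Stage 4: S3 = 6/55; threaded value p + q = 61; m = 7; 4*(7)^3 + 2*(7)^2 - 6*(7)^1 + 1 = (1372) + (98) + (-42) + (1) = 1429; answer 1429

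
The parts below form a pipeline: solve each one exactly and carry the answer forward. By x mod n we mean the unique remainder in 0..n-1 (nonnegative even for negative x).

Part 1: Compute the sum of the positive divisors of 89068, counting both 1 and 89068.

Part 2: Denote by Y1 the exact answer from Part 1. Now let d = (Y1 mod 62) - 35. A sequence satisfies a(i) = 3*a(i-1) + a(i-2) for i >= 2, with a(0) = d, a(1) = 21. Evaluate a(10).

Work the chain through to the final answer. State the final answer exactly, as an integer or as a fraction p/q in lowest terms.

Part 1: 89068 = 2^2 * 7 * 3181; sigma = (1 + 2 + 4) * (1 + 7) * (1 + 3181) = 7 * 8 * 3182 = 178192; answer 178192
Part 2: Y1 = 178192; d = -31; a(2) = 3*(21) + 1*(-31) = 32; iterating: a(2)=32, a(3)=117, a(4)=383, a(5)=1266, a(6)=4181, a(7)=13809, a(8)=45608, a(9)=150633, a(10)=497507; answer 497507

497507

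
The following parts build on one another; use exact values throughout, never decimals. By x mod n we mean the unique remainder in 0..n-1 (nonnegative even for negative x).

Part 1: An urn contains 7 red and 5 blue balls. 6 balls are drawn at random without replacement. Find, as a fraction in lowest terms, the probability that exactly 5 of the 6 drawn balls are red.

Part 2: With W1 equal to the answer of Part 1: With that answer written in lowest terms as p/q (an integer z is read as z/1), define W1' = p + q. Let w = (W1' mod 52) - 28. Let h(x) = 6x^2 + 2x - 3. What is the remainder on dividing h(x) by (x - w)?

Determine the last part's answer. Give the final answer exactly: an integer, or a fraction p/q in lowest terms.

Part 1: total draws C(12,6) = 924; favorable C(7,5)*C(5,1) = 105; P = 5/44; answer 5/44
Part 2: W1 = 5/44; threaded value p + q = 49; w = 21; remainder = value at the root: 6*(21)^2 + 2*(21)^1 - 3 = (2646) + (42) + (-3) = 2685; answer 2685

2685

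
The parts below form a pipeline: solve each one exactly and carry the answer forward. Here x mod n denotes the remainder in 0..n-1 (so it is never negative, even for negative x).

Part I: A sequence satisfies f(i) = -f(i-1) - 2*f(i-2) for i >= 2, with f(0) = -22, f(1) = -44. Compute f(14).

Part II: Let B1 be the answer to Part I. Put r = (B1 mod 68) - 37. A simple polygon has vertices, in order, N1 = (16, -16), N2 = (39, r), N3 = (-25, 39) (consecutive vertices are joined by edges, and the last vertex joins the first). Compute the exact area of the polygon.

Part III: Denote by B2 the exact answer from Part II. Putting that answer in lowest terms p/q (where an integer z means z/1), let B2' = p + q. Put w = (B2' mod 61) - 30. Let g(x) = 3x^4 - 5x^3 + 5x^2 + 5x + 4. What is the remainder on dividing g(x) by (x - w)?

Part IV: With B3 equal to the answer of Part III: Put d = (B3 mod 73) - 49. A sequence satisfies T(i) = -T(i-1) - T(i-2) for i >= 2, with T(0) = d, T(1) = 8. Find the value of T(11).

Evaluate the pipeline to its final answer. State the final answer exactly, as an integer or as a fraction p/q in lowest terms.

9

Part I: f(2) = -1*(-44) - 2*(-22) = 88; iterating: f(2)=88, f(3)=0, f(4)=-176, f(5)=176, f(6)=176, f(7)=-528, f(8)=176, f(9)=880, f(10)=-1232, f(11)=-528, f(12)=2992, f(13)=-1936, f(14)=-4048; answer -4048
Part II: B1 = -4048; r = -5; cross terms: (16*-5 - 39*-16)=544, (39*39 - -25*-5)=1396, (-25*-16 - 16*39)=-224; twice the area = |1716| = 1716; area = 858; answer 858
Part III: B2 = 858; threaded value p + q = 859; w = -25; remainder = value at the root: 3*(-25)^4 - 5*(-25)^3 + 5*(-25)^2 + 5*(-25)^1 + 4 = (1171875) + (78125) + (3125) + (-125) + (4) = 1253004; answer 1253004
Part IV: B3 = 1253004; d = -17; T(2) = -1*(8) - 1*(-17) = 9; iterating: T(2)=9, T(3)=-17, T(4)=8, T(5)=9, T(6)=-17, T(7)=8, T(8)=9, T(9)=-17, T(10)=8, T(11)=9; answer 9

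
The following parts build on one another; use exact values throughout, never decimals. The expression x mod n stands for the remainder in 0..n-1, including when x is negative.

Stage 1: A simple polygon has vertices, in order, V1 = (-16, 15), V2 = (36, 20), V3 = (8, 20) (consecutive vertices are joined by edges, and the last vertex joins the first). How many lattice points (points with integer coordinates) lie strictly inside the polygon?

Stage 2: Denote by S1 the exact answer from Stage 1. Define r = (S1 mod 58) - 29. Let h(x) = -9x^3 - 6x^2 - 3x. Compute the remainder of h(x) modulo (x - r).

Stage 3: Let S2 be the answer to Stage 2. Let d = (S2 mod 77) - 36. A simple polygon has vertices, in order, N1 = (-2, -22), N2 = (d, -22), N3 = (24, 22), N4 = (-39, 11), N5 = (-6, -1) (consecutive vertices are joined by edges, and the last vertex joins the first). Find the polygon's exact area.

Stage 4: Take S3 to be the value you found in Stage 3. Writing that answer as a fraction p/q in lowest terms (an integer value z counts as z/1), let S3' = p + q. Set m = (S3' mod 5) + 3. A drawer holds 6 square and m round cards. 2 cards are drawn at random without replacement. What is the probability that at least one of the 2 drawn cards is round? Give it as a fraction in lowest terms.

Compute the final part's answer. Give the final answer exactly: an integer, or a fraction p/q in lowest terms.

Stage 1: cross terms: (-16*20 - 36*15)=-860, (36*20 - 8*20)=560, (8*15 - -16*20)=440; twice the area = |140| = 140; area = 70; boundary points = 1 + 28 + 1 = 30; strictly interior points = area - boundary/2 + 1 = 56; answer 56
Stage 2: S1 = 56; r = 27; remainder = value at the root: -9*(27)^3 - 6*(27)^2 - 3*(27)^1 = (-177147) + (-4374) + (-81) = -181602; answer -181602
Stage 3: S2 = -181602; d = 5; cross terms: (-2*-22 - 5*-22)=154, (5*22 - 24*-22)=638, (24*11 - -39*22)=1122, (-39*-1 - -6*11)=105, (-6*-22 - -2*-1)=130; twice the area = |2149| = 2149; area = 2149/2; answer 2149/2
Stage 4: S3 = 2149/2; threaded value p + q = 2151; m = 4; total draws C(10,2) = 45; complement C(6,2) = 15; favorable 45 - 15 = 30; P = 2/3; answer 2/3

2/3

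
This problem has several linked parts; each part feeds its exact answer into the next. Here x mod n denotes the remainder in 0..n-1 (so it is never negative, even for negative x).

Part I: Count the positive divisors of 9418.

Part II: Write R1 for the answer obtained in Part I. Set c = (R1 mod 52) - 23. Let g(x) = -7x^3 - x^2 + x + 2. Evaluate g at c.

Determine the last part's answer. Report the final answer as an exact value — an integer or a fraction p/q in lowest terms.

23387

Part I: 9418 = 2 * 17 * 277; number of divisors = (1+1) * (1+1) * (1+1) = 8; answer 8
Part II: R1 = 8; c = -15; -7*(-15)^3 - 1*(-15)^2 + 1*(-15)^1 + 2 = (23625) + (-225) + (-15) + (2) = 23387; answer 23387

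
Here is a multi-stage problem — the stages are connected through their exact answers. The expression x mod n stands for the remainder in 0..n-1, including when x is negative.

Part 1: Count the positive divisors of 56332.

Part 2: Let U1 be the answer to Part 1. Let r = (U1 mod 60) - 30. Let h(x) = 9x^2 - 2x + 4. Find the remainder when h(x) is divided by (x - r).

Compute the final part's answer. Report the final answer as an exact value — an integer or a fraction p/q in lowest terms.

Part 1: 56332 = 2^2 * 14083; number of divisors = (2+1) * (1+1) = 6; answer 6
Part 2: U1 = 6; r = -24; remainder = value at the root: 9*(-24)^2 - 2*(-24)^1 + 4 = (5184) + (48) + (4) = 5236; answer 5236

5236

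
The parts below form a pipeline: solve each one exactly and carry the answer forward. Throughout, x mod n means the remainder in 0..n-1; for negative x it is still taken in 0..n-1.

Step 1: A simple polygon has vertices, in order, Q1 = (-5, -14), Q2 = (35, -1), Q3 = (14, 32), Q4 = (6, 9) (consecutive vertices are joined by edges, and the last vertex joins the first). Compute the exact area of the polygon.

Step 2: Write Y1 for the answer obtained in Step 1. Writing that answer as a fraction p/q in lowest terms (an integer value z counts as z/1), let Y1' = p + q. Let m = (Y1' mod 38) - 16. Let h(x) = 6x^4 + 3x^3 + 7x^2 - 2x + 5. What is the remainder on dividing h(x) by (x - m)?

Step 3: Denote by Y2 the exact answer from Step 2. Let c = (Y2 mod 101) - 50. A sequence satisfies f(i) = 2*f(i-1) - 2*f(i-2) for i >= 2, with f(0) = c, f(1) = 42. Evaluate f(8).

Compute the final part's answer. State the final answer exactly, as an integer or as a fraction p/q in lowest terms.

Step 1: cross terms: (-5*-1 - 35*-14)=495, (35*32 - 14*-1)=1134, (14*9 - 6*32)=-66, (6*-14 - -5*9)=-39; twice the area = |1524| = 1524; area = 762; answer 762
Step 2: Y1 = 762; threaded value p + q = 763; m = -13; remainder = value at the root: 6*(-13)^4 + 3*(-13)^3 + 7*(-13)^2 - 2*(-13)^1 + 5 = (171366) + (-6591) + (1183) + (26) + (5) = 165989; answer 165989
Step 3: Y2 = 165989; c = -4; f(2) = 2*(42) - 2*(-4) = 92; iterating: f(2)=92, f(3)=100, f(4)=16, f(5)=-168, f(6)=-368, f(7)=-400, f(8)=-64; answer -64

-64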